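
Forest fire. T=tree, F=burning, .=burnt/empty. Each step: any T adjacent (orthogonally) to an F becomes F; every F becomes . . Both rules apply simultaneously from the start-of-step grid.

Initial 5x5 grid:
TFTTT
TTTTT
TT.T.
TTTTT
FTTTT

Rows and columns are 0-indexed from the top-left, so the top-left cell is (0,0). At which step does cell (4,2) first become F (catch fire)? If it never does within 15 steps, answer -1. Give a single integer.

Step 1: cell (4,2)='T' (+5 fires, +2 burnt)
Step 2: cell (4,2)='F' (+7 fires, +5 burnt)
  -> target ignites at step 2
Step 3: cell (4,2)='.' (+4 fires, +7 burnt)
Step 4: cell (4,2)='.' (+4 fires, +4 burnt)
Step 5: cell (4,2)='.' (+1 fires, +4 burnt)
Step 6: cell (4,2)='.' (+0 fires, +1 burnt)
  fire out at step 6

2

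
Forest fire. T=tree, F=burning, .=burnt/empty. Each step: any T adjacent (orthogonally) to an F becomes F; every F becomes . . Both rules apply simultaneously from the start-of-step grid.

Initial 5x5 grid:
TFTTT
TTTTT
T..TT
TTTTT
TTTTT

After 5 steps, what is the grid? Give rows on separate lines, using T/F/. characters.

Step 1: 3 trees catch fire, 1 burn out
  F.FTT
  TFTTT
  T..TT
  TTTTT
  TTTTT
Step 2: 3 trees catch fire, 3 burn out
  ...FT
  F.FTT
  T..TT
  TTTTT
  TTTTT
Step 3: 3 trees catch fire, 3 burn out
  ....F
  ...FT
  F..TT
  TTTTT
  TTTTT
Step 4: 3 trees catch fire, 3 burn out
  .....
  ....F
  ...FT
  FTTTT
  TTTTT
Step 5: 4 trees catch fire, 3 burn out
  .....
  .....
  ....F
  .FTFT
  FTTTT

.....
.....
....F
.FTFT
FTTTT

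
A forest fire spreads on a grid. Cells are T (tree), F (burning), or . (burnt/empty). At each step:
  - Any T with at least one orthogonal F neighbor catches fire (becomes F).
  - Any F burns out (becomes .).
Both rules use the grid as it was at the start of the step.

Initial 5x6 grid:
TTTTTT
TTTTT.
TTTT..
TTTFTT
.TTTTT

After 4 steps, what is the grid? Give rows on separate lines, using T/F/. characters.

Step 1: 4 trees catch fire, 1 burn out
  TTTTTT
  TTTTT.
  TTTF..
  TTF.FT
  .TTFTT
Step 2: 6 trees catch fire, 4 burn out
  TTTTTT
  TTTFT.
  TTF...
  TF...F
  .TF.FT
Step 3: 7 trees catch fire, 6 burn out
  TTTFTT
  TTF.F.
  TF....
  F.....
  .F...F
Step 4: 4 trees catch fire, 7 burn out
  TTF.FT
  TF....
  F.....
  ......
  ......

TTF.FT
TF....
F.....
......
......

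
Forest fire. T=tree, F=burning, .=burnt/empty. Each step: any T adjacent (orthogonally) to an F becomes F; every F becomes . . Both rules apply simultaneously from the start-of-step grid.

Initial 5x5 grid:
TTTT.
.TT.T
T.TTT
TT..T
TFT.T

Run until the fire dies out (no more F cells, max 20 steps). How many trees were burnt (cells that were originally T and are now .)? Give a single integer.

Answer: 5

Derivation:
Step 1: +3 fires, +1 burnt (F count now 3)
Step 2: +1 fires, +3 burnt (F count now 1)
Step 3: +1 fires, +1 burnt (F count now 1)
Step 4: +0 fires, +1 burnt (F count now 0)
Fire out after step 4
Initially T: 17, now '.': 13
Total burnt (originally-T cells now '.'): 5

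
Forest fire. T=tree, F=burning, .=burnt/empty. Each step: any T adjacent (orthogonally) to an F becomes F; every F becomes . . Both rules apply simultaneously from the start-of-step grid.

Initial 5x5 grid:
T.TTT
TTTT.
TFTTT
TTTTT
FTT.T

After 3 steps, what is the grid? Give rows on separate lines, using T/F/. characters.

Step 1: 6 trees catch fire, 2 burn out
  T.TTT
  TFTT.
  F.FTT
  FFTTT
  .FT.T
Step 2: 5 trees catch fire, 6 burn out
  T.TTT
  F.FT.
  ...FT
  ..FTT
  ..F.T
Step 3: 5 trees catch fire, 5 burn out
  F.FTT
  ...F.
  ....F
  ...FT
  ....T

F.FTT
...F.
....F
...FT
....T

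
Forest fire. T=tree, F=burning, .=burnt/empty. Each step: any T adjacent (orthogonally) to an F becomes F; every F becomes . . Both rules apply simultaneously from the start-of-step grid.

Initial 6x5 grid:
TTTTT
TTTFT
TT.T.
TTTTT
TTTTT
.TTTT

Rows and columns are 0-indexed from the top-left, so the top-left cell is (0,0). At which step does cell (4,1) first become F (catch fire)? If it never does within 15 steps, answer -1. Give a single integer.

Step 1: cell (4,1)='T' (+4 fires, +1 burnt)
Step 2: cell (4,1)='T' (+4 fires, +4 burnt)
Step 3: cell (4,1)='T' (+6 fires, +4 burnt)
Step 4: cell (4,1)='T' (+6 fires, +6 burnt)
Step 5: cell (4,1)='F' (+4 fires, +6 burnt)
  -> target ignites at step 5
Step 6: cell (4,1)='.' (+2 fires, +4 burnt)
Step 7: cell (4,1)='.' (+0 fires, +2 burnt)
  fire out at step 7

5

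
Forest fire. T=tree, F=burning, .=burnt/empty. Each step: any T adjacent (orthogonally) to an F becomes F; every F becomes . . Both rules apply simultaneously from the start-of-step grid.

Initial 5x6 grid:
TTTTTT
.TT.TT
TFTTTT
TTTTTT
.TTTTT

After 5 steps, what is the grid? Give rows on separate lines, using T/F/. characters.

Step 1: 4 trees catch fire, 1 burn out
  TTTTTT
  .FT.TT
  F.FTTT
  TFTTTT
  .TTTTT
Step 2: 6 trees catch fire, 4 burn out
  TFTTTT
  ..F.TT
  ...FTT
  F.FTTT
  .FTTTT
Step 3: 5 trees catch fire, 6 burn out
  F.FTTT
  ....TT
  ....FT
  ...FTT
  ..FTTT
Step 4: 5 trees catch fire, 5 burn out
  ...FTT
  ....FT
  .....F
  ....FT
  ...FTT
Step 5: 4 trees catch fire, 5 burn out
  ....FT
  .....F
  ......
  .....F
  ....FT

....FT
.....F
......
.....F
....FT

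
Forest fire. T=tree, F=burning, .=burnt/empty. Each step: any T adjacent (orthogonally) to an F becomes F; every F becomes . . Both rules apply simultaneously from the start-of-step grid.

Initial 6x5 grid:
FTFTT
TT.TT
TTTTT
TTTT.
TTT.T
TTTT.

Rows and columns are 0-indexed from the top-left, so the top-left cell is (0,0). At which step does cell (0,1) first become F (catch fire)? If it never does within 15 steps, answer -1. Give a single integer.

Step 1: cell (0,1)='F' (+3 fires, +2 burnt)
  -> target ignites at step 1
Step 2: cell (0,1)='.' (+4 fires, +3 burnt)
Step 3: cell (0,1)='.' (+4 fires, +4 burnt)
Step 4: cell (0,1)='.' (+5 fires, +4 burnt)
Step 5: cell (0,1)='.' (+3 fires, +5 burnt)
Step 6: cell (0,1)='.' (+2 fires, +3 burnt)
Step 7: cell (0,1)='.' (+1 fires, +2 burnt)
Step 8: cell (0,1)='.' (+1 fires, +1 burnt)
Step 9: cell (0,1)='.' (+0 fires, +1 burnt)
  fire out at step 9

1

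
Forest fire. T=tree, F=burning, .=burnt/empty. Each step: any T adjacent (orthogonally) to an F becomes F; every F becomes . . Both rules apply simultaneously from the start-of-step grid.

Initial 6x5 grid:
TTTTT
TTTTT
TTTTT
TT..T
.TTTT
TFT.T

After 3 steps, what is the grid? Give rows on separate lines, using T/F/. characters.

Step 1: 3 trees catch fire, 1 burn out
  TTTTT
  TTTTT
  TTTTT
  TT..T
  .FTTT
  F.F.T
Step 2: 2 trees catch fire, 3 burn out
  TTTTT
  TTTTT
  TTTTT
  TF..T
  ..FTT
  ....T
Step 3: 3 trees catch fire, 2 burn out
  TTTTT
  TTTTT
  TFTTT
  F...T
  ...FT
  ....T

TTTTT
TTTTT
TFTTT
F...T
...FT
....T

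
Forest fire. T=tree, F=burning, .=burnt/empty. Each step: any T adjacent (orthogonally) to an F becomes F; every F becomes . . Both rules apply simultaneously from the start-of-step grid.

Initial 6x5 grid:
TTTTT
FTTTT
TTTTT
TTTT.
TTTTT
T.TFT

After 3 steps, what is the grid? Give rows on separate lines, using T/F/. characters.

Step 1: 6 trees catch fire, 2 burn out
  FTTTT
  .FTTT
  FTTTT
  TTTT.
  TTTFT
  T.F.F
Step 2: 7 trees catch fire, 6 burn out
  .FTTT
  ..FTT
  .FTTT
  FTTF.
  TTF.F
  T....
Step 3: 8 trees catch fire, 7 burn out
  ..FTT
  ...FT
  ..FFT
  .FF..
  FF...
  T....

..FTT
...FT
..FFT
.FF..
FF...
T....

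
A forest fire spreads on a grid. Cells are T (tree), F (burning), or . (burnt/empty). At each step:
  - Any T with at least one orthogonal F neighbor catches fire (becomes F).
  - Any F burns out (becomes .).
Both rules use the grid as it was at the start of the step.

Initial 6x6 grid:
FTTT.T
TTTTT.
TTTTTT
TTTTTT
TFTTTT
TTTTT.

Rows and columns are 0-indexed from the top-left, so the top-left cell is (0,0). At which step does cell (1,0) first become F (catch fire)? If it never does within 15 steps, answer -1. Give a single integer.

Step 1: cell (1,0)='F' (+6 fires, +2 burnt)
  -> target ignites at step 1
Step 2: cell (1,0)='.' (+9 fires, +6 burnt)
Step 3: cell (1,0)='.' (+6 fires, +9 burnt)
Step 4: cell (1,0)='.' (+5 fires, +6 burnt)
Step 5: cell (1,0)='.' (+3 fires, +5 burnt)
Step 6: cell (1,0)='.' (+1 fires, +3 burnt)
Step 7: cell (1,0)='.' (+0 fires, +1 burnt)
  fire out at step 7

1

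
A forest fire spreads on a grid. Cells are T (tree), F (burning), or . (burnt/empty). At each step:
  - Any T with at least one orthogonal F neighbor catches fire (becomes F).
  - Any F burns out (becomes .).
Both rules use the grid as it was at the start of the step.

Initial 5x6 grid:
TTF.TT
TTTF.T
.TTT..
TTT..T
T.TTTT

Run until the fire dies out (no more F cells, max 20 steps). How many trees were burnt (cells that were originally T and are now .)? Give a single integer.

Step 1: +3 fires, +2 burnt (F count now 3)
Step 2: +3 fires, +3 burnt (F count now 3)
Step 3: +3 fires, +3 burnt (F count now 3)
Step 4: +2 fires, +3 burnt (F count now 2)
Step 5: +2 fires, +2 burnt (F count now 2)
Step 6: +2 fires, +2 burnt (F count now 2)
Step 7: +1 fires, +2 burnt (F count now 1)
Step 8: +1 fires, +1 burnt (F count now 1)
Step 9: +0 fires, +1 burnt (F count now 0)
Fire out after step 9
Initially T: 20, now '.': 27
Total burnt (originally-T cells now '.'): 17

Answer: 17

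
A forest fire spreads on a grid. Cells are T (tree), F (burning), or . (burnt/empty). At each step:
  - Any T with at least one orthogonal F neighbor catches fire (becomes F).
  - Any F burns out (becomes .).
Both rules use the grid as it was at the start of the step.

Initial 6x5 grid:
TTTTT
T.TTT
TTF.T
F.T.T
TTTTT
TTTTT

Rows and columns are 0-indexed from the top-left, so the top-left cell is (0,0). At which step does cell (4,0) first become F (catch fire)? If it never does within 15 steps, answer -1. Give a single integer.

Step 1: cell (4,0)='F' (+5 fires, +2 burnt)
  -> target ignites at step 1
Step 2: cell (4,0)='.' (+6 fires, +5 burnt)
Step 3: cell (4,0)='.' (+7 fires, +6 burnt)
Step 4: cell (4,0)='.' (+4 fires, +7 burnt)
Step 5: cell (4,0)='.' (+2 fires, +4 burnt)
Step 6: cell (4,0)='.' (+0 fires, +2 burnt)
  fire out at step 6

1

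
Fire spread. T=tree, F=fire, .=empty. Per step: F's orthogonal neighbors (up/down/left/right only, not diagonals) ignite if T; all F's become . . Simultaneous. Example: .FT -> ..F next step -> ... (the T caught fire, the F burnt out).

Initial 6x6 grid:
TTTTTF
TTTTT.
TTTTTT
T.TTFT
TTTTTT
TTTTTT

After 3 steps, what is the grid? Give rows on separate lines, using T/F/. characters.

Step 1: 5 trees catch fire, 2 burn out
  TTTTF.
  TTTTT.
  TTTTFT
  T.TF.F
  TTTTFT
  TTTTTT
Step 2: 8 trees catch fire, 5 burn out
  TTTF..
  TTTTF.
  TTTF.F
  T.F...
  TTTF.F
  TTTTFT
Step 3: 6 trees catch fire, 8 burn out
  TTF...
  TTTF..
  TTF...
  T.....
  TTF...
  TTTF.F

TTF...
TTTF..
TTF...
T.....
TTF...
TTTF.F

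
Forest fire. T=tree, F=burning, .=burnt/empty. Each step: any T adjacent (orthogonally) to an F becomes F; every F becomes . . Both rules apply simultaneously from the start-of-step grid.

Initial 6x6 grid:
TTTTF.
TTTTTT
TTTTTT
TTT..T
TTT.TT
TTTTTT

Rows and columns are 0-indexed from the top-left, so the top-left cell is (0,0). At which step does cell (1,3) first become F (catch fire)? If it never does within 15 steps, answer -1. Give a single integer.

Step 1: cell (1,3)='T' (+2 fires, +1 burnt)
Step 2: cell (1,3)='F' (+4 fires, +2 burnt)
  -> target ignites at step 2
Step 3: cell (1,3)='.' (+4 fires, +4 burnt)
Step 4: cell (1,3)='.' (+4 fires, +4 burnt)
Step 5: cell (1,3)='.' (+4 fires, +4 burnt)
Step 6: cell (1,3)='.' (+5 fires, +4 burnt)
Step 7: cell (1,3)='.' (+4 fires, +5 burnt)
Step 8: cell (1,3)='.' (+3 fires, +4 burnt)
Step 9: cell (1,3)='.' (+1 fires, +3 burnt)
Step 10: cell (1,3)='.' (+0 fires, +1 burnt)
  fire out at step 10

2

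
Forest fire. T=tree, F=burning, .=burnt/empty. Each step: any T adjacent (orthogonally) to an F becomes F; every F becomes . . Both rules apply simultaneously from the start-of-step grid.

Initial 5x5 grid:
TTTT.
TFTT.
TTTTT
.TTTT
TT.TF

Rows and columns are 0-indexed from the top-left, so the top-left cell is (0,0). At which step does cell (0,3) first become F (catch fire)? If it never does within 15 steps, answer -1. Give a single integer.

Step 1: cell (0,3)='T' (+6 fires, +2 burnt)
Step 2: cell (0,3)='T' (+8 fires, +6 burnt)
Step 3: cell (0,3)='F' (+4 fires, +8 burnt)
  -> target ignites at step 3
Step 4: cell (0,3)='.' (+1 fires, +4 burnt)
Step 5: cell (0,3)='.' (+0 fires, +1 burnt)
  fire out at step 5

3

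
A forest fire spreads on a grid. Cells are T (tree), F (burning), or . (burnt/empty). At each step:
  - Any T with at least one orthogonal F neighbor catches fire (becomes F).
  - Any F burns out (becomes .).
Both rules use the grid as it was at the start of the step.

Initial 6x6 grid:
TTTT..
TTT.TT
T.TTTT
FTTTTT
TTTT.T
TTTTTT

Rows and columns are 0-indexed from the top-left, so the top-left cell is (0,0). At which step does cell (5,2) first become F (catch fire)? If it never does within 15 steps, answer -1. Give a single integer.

Step 1: cell (5,2)='T' (+3 fires, +1 burnt)
Step 2: cell (5,2)='T' (+4 fires, +3 burnt)
Step 3: cell (5,2)='T' (+6 fires, +4 burnt)
Step 4: cell (5,2)='F' (+6 fires, +6 burnt)
  -> target ignites at step 4
Step 5: cell (5,2)='.' (+4 fires, +6 burnt)
Step 6: cell (5,2)='.' (+5 fires, +4 burnt)
Step 7: cell (5,2)='.' (+2 fires, +5 burnt)
Step 8: cell (5,2)='.' (+0 fires, +2 burnt)
  fire out at step 8

4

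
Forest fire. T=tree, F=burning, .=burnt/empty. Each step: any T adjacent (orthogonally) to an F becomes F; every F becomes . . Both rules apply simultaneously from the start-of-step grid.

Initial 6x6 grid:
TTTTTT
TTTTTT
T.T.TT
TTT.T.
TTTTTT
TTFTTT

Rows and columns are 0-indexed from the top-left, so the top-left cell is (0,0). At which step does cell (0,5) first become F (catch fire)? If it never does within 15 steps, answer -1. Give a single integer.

Step 1: cell (0,5)='T' (+3 fires, +1 burnt)
Step 2: cell (0,5)='T' (+5 fires, +3 burnt)
Step 3: cell (0,5)='T' (+5 fires, +5 burnt)
Step 4: cell (0,5)='T' (+4 fires, +5 burnt)
Step 5: cell (0,5)='T' (+5 fires, +4 burnt)
Step 6: cell (0,5)='T' (+5 fires, +5 burnt)
Step 7: cell (0,5)='T' (+3 fires, +5 burnt)
Step 8: cell (0,5)='F' (+1 fires, +3 burnt)
  -> target ignites at step 8
Step 9: cell (0,5)='.' (+0 fires, +1 burnt)
  fire out at step 9

8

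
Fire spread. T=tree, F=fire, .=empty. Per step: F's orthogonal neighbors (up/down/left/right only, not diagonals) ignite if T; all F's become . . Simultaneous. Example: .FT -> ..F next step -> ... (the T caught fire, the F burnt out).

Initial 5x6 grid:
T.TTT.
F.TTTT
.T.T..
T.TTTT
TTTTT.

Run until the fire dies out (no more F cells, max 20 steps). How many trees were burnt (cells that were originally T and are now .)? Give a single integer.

Step 1: +1 fires, +1 burnt (F count now 1)
Step 2: +0 fires, +1 burnt (F count now 0)
Fire out after step 2
Initially T: 20, now '.': 11
Total burnt (originally-T cells now '.'): 1

Answer: 1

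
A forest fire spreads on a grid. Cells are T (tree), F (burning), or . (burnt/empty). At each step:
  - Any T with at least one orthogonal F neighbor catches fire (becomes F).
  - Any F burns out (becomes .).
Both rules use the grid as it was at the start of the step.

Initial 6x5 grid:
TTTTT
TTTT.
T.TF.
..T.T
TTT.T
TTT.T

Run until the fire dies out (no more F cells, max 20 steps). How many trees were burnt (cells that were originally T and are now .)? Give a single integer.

Step 1: +2 fires, +1 burnt (F count now 2)
Step 2: +3 fires, +2 burnt (F count now 3)
Step 3: +4 fires, +3 burnt (F count now 4)
Step 4: +4 fires, +4 burnt (F count now 4)
Step 5: +4 fires, +4 burnt (F count now 4)
Step 6: +1 fires, +4 burnt (F count now 1)
Step 7: +0 fires, +1 burnt (F count now 0)
Fire out after step 7
Initially T: 21, now '.': 27
Total burnt (originally-T cells now '.'): 18

Answer: 18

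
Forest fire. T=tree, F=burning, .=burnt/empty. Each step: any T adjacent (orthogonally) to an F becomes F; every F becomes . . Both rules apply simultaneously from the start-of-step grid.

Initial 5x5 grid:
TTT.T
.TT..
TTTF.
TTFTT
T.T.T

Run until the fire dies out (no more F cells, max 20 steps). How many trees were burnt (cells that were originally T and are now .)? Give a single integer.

Answer: 15

Derivation:
Step 1: +4 fires, +2 burnt (F count now 4)
Step 2: +4 fires, +4 burnt (F count now 4)
Step 3: +5 fires, +4 burnt (F count now 5)
Step 4: +1 fires, +5 burnt (F count now 1)
Step 5: +1 fires, +1 burnt (F count now 1)
Step 6: +0 fires, +1 burnt (F count now 0)
Fire out after step 6
Initially T: 16, now '.': 24
Total burnt (originally-T cells now '.'): 15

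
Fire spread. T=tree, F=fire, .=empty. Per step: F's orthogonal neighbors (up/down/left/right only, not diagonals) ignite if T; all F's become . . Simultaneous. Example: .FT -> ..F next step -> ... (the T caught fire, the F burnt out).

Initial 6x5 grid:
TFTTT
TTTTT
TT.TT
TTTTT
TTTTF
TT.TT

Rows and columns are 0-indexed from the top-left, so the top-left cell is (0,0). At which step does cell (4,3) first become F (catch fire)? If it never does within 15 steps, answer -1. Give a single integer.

Step 1: cell (4,3)='F' (+6 fires, +2 burnt)
  -> target ignites at step 1
Step 2: cell (4,3)='.' (+8 fires, +6 burnt)
Step 3: cell (4,3)='.' (+8 fires, +8 burnt)
Step 4: cell (4,3)='.' (+3 fires, +8 burnt)
Step 5: cell (4,3)='.' (+1 fires, +3 burnt)
Step 6: cell (4,3)='.' (+0 fires, +1 burnt)
  fire out at step 6

1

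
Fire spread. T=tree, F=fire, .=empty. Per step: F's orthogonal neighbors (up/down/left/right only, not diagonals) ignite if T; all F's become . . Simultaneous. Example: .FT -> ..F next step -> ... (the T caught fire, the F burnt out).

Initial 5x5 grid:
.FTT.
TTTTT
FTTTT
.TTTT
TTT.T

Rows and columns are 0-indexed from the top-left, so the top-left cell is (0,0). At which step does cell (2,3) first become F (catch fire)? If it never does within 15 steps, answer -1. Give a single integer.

Step 1: cell (2,3)='T' (+4 fires, +2 burnt)
Step 2: cell (2,3)='T' (+4 fires, +4 burnt)
Step 3: cell (2,3)='F' (+4 fires, +4 burnt)
  -> target ignites at step 3
Step 4: cell (2,3)='.' (+5 fires, +4 burnt)
Step 5: cell (2,3)='.' (+1 fires, +5 burnt)
Step 6: cell (2,3)='.' (+1 fires, +1 burnt)
Step 7: cell (2,3)='.' (+0 fires, +1 burnt)
  fire out at step 7

3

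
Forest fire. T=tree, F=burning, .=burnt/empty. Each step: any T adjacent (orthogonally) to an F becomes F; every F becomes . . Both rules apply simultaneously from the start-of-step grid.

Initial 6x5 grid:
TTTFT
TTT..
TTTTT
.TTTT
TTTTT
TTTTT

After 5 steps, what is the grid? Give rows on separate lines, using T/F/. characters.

Step 1: 2 trees catch fire, 1 burn out
  TTF.F
  TTT..
  TTTTT
  .TTTT
  TTTTT
  TTTTT
Step 2: 2 trees catch fire, 2 burn out
  TF...
  TTF..
  TTTTT
  .TTTT
  TTTTT
  TTTTT
Step 3: 3 trees catch fire, 2 burn out
  F....
  TF...
  TTFTT
  .TTTT
  TTTTT
  TTTTT
Step 4: 4 trees catch fire, 3 burn out
  .....
  F....
  TF.FT
  .TFTT
  TTTTT
  TTTTT
Step 5: 5 trees catch fire, 4 burn out
  .....
  .....
  F...F
  .F.FT
  TTFTT
  TTTTT

.....
.....
F...F
.F.FT
TTFTT
TTTTT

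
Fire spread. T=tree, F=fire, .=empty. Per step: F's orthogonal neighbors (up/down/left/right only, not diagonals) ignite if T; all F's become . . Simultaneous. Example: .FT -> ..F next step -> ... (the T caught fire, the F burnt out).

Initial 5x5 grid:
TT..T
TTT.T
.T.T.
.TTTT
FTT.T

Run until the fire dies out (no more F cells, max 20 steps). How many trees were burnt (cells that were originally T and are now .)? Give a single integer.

Step 1: +1 fires, +1 burnt (F count now 1)
Step 2: +2 fires, +1 burnt (F count now 2)
Step 3: +2 fires, +2 burnt (F count now 2)
Step 4: +2 fires, +2 burnt (F count now 2)
Step 5: +5 fires, +2 burnt (F count now 5)
Step 6: +2 fires, +5 burnt (F count now 2)
Step 7: +0 fires, +2 burnt (F count now 0)
Fire out after step 7
Initially T: 16, now '.': 23
Total burnt (originally-T cells now '.'): 14

Answer: 14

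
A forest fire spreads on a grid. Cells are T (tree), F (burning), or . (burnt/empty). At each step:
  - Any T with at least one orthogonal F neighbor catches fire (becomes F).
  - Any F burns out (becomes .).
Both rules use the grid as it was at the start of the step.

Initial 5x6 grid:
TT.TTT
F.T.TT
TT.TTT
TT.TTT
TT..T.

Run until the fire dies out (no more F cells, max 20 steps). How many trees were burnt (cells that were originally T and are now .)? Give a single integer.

Answer: 8

Derivation:
Step 1: +2 fires, +1 burnt (F count now 2)
Step 2: +3 fires, +2 burnt (F count now 3)
Step 3: +2 fires, +3 burnt (F count now 2)
Step 4: +1 fires, +2 burnt (F count now 1)
Step 5: +0 fires, +1 burnt (F count now 0)
Fire out after step 5
Initially T: 21, now '.': 17
Total burnt (originally-T cells now '.'): 8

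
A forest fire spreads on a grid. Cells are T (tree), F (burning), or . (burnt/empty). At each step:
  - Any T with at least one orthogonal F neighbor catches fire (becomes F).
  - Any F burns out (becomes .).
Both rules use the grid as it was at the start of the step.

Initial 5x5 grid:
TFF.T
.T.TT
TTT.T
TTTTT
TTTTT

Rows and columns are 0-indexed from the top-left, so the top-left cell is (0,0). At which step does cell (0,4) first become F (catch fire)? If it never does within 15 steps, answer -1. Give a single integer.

Step 1: cell (0,4)='T' (+2 fires, +2 burnt)
Step 2: cell (0,4)='T' (+1 fires, +2 burnt)
Step 3: cell (0,4)='T' (+3 fires, +1 burnt)
Step 4: cell (0,4)='T' (+3 fires, +3 burnt)
Step 5: cell (0,4)='T' (+3 fires, +3 burnt)
Step 6: cell (0,4)='T' (+2 fires, +3 burnt)
Step 7: cell (0,4)='T' (+2 fires, +2 burnt)
Step 8: cell (0,4)='T' (+1 fires, +2 burnt)
Step 9: cell (0,4)='F' (+2 fires, +1 burnt)
  -> target ignites at step 9
Step 10: cell (0,4)='.' (+0 fires, +2 burnt)
  fire out at step 10

9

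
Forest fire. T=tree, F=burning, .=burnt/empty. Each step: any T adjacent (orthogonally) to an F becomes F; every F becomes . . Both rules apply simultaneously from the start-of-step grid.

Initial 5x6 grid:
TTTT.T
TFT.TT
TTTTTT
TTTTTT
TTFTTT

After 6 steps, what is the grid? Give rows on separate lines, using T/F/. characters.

Step 1: 7 trees catch fire, 2 burn out
  TFTT.T
  F.F.TT
  TFTTTT
  TTFTTT
  TF.FTT
Step 2: 8 trees catch fire, 7 burn out
  F.FT.T
  ....TT
  F.FTTT
  TF.FTT
  F...FT
Step 3: 5 trees catch fire, 8 burn out
  ...F.T
  ....TT
  ...FTT
  F...FT
  .....F
Step 4: 2 trees catch fire, 5 burn out
  .....T
  ....TT
  ....FT
  .....F
  ......
Step 5: 2 trees catch fire, 2 burn out
  .....T
  ....FT
  .....F
  ......
  ......
Step 6: 1 trees catch fire, 2 burn out
  .....T
  .....F
  ......
  ......
  ......

.....T
.....F
......
......
......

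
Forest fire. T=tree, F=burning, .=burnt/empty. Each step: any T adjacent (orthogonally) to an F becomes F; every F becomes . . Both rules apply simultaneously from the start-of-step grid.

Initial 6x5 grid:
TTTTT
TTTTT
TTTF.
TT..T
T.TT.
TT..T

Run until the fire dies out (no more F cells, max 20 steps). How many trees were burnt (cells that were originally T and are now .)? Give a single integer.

Answer: 18

Derivation:
Step 1: +2 fires, +1 burnt (F count now 2)
Step 2: +4 fires, +2 burnt (F count now 4)
Step 3: +5 fires, +4 burnt (F count now 5)
Step 4: +3 fires, +5 burnt (F count now 3)
Step 5: +2 fires, +3 burnt (F count now 2)
Step 6: +1 fires, +2 burnt (F count now 1)
Step 7: +1 fires, +1 burnt (F count now 1)
Step 8: +0 fires, +1 burnt (F count now 0)
Fire out after step 8
Initially T: 22, now '.': 26
Total burnt (originally-T cells now '.'): 18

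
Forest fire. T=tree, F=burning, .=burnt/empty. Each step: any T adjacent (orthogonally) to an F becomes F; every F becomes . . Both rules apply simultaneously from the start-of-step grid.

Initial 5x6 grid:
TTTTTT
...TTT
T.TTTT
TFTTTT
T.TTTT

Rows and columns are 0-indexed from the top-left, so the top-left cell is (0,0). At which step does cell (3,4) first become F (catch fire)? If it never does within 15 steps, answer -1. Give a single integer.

Step 1: cell (3,4)='T' (+2 fires, +1 burnt)
Step 2: cell (3,4)='T' (+5 fires, +2 burnt)
Step 3: cell (3,4)='F' (+3 fires, +5 burnt)
  -> target ignites at step 3
Step 4: cell (3,4)='.' (+4 fires, +3 burnt)
Step 5: cell (3,4)='.' (+4 fires, +4 burnt)
Step 6: cell (3,4)='.' (+3 fires, +4 burnt)
Step 7: cell (3,4)='.' (+2 fires, +3 burnt)
Step 8: cell (3,4)='.' (+1 fires, +2 burnt)
Step 9: cell (3,4)='.' (+0 fires, +1 burnt)
  fire out at step 9

3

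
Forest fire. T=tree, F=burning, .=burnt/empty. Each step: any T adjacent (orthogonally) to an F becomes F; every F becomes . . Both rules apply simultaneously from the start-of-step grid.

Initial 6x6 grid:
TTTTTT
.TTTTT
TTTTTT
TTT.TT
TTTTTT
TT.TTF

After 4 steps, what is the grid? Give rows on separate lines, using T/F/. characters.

Step 1: 2 trees catch fire, 1 burn out
  TTTTTT
  .TTTTT
  TTTTTT
  TTT.TT
  TTTTTF
  TT.TF.
Step 2: 3 trees catch fire, 2 burn out
  TTTTTT
  .TTTTT
  TTTTTT
  TTT.TF
  TTTTF.
  TT.F..
Step 3: 3 trees catch fire, 3 burn out
  TTTTTT
  .TTTTT
  TTTTTF
  TTT.F.
  TTTF..
  TT....
Step 4: 3 trees catch fire, 3 burn out
  TTTTTT
  .TTTTF
  TTTTF.
  TTT...
  TTF...
  TT....

TTTTTT
.TTTTF
TTTTF.
TTT...
TTF...
TT....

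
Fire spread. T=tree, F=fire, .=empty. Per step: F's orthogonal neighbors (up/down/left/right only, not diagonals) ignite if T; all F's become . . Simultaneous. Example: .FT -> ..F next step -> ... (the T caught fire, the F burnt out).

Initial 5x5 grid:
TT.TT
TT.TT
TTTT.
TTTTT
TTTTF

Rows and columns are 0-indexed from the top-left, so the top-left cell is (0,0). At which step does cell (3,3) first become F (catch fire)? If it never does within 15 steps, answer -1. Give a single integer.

Step 1: cell (3,3)='T' (+2 fires, +1 burnt)
Step 2: cell (3,3)='F' (+2 fires, +2 burnt)
  -> target ignites at step 2
Step 3: cell (3,3)='.' (+3 fires, +2 burnt)
Step 4: cell (3,3)='.' (+4 fires, +3 burnt)
Step 5: cell (3,3)='.' (+4 fires, +4 burnt)
Step 6: cell (3,3)='.' (+3 fires, +4 burnt)
Step 7: cell (3,3)='.' (+2 fires, +3 burnt)
Step 8: cell (3,3)='.' (+1 fires, +2 burnt)
Step 9: cell (3,3)='.' (+0 fires, +1 burnt)
  fire out at step 9

2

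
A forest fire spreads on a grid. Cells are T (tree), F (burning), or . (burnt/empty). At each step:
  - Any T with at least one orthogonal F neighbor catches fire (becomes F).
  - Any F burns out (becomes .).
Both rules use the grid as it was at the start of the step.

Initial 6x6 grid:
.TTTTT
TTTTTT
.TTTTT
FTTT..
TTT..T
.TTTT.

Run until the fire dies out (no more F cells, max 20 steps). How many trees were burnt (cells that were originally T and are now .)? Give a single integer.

Step 1: +2 fires, +1 burnt (F count now 2)
Step 2: +3 fires, +2 burnt (F count now 3)
Step 3: +5 fires, +3 burnt (F count now 5)
Step 4: +5 fires, +5 burnt (F count now 5)
Step 5: +4 fires, +5 burnt (F count now 4)
Step 6: +4 fires, +4 burnt (F count now 4)
Step 7: +2 fires, +4 burnt (F count now 2)
Step 8: +1 fires, +2 burnt (F count now 1)
Step 9: +0 fires, +1 burnt (F count now 0)
Fire out after step 9
Initially T: 27, now '.': 35
Total burnt (originally-T cells now '.'): 26

Answer: 26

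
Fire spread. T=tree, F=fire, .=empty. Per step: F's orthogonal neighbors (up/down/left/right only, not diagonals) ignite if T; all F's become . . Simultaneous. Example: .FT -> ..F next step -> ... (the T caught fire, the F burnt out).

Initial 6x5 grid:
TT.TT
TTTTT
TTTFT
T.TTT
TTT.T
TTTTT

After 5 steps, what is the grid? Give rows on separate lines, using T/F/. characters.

Step 1: 4 trees catch fire, 1 burn out
  TT.TT
  TTTFT
  TTF.F
  T.TFT
  TTT.T
  TTTTT
Step 2: 6 trees catch fire, 4 burn out
  TT.FT
  TTF.F
  TF...
  T.F.F
  TTT.T
  TTTTT
Step 3: 5 trees catch fire, 6 burn out
  TT..F
  TF...
  F....
  T....
  TTF.F
  TTTTT
Step 4: 6 trees catch fire, 5 burn out
  TF...
  F....
  .....
  F....
  TF...
  TTFTF
Step 5: 4 trees catch fire, 6 burn out
  F....
  .....
  .....
  .....
  F....
  TF.F.

F....
.....
.....
.....
F....
TF.F.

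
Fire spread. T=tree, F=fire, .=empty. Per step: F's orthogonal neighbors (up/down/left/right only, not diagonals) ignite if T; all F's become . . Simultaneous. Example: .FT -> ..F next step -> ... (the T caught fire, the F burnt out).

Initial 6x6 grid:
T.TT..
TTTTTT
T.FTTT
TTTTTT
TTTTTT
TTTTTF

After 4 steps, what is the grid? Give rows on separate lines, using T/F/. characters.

Step 1: 5 trees catch fire, 2 burn out
  T.TT..
  TTFTTT
  T..FTT
  TTFTTT
  TTTTTF
  TTTTF.
Step 2: 10 trees catch fire, 5 burn out
  T.FT..
  TF.FTT
  T...FT
  TF.FTF
  TTFTF.
  TTTF..
Step 3: 9 trees catch fire, 10 burn out
  T..F..
  F...FT
  T....F
  F...F.
  TF.F..
  TTF...
Step 4: 5 trees catch fire, 9 burn out
  F.....
  .....F
  F.....
  ......
  F.....
  TF....

F.....
.....F
F.....
......
F.....
TF....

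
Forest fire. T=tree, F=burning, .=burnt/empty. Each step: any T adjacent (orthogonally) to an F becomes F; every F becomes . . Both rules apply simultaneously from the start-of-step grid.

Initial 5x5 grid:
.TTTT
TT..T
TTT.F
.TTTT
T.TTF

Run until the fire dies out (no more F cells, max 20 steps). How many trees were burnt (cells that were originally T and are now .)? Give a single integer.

Answer: 16

Derivation:
Step 1: +3 fires, +2 burnt (F count now 3)
Step 2: +3 fires, +3 burnt (F count now 3)
Step 3: +2 fires, +3 burnt (F count now 2)
Step 4: +3 fires, +2 burnt (F count now 3)
Step 5: +2 fires, +3 burnt (F count now 2)
Step 6: +2 fires, +2 burnt (F count now 2)
Step 7: +1 fires, +2 burnt (F count now 1)
Step 8: +0 fires, +1 burnt (F count now 0)
Fire out after step 8
Initially T: 17, now '.': 24
Total burnt (originally-T cells now '.'): 16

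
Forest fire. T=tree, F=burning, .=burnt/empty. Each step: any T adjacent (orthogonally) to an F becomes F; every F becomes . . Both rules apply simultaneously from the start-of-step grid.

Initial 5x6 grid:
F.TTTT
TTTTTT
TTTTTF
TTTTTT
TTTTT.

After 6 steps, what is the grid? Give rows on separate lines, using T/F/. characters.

Step 1: 4 trees catch fire, 2 burn out
  ..TTTT
  FTTTTF
  TTTTF.
  TTTTTF
  TTTTT.
Step 2: 6 trees catch fire, 4 burn out
  ..TTTF
  .FTTF.
  FTTF..
  TTTTF.
  TTTTT.
Step 3: 8 trees catch fire, 6 burn out
  ..TTF.
  ..FF..
  .FF...
  FTTF..
  TTTTF.
Step 4: 6 trees catch fire, 8 burn out
  ..FF..
  ......
  ......
  .FF...
  FTTF..
Step 5: 2 trees catch fire, 6 burn out
  ......
  ......
  ......
  ......
  .FF...
Step 6: 0 trees catch fire, 2 burn out
  ......
  ......
  ......
  ......
  ......

......
......
......
......
......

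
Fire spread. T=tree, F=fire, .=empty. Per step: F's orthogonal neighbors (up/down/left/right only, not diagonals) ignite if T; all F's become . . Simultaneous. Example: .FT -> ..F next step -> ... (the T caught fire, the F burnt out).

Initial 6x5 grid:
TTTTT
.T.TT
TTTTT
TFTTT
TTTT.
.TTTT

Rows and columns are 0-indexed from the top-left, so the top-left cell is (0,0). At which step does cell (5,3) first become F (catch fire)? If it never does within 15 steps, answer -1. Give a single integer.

Step 1: cell (5,3)='T' (+4 fires, +1 burnt)
Step 2: cell (5,3)='T' (+7 fires, +4 burnt)
Step 3: cell (5,3)='T' (+5 fires, +7 burnt)
Step 4: cell (5,3)='F' (+5 fires, +5 burnt)
  -> target ignites at step 4
Step 5: cell (5,3)='.' (+3 fires, +5 burnt)
Step 6: cell (5,3)='.' (+1 fires, +3 burnt)
Step 7: cell (5,3)='.' (+0 fires, +1 burnt)
  fire out at step 7

4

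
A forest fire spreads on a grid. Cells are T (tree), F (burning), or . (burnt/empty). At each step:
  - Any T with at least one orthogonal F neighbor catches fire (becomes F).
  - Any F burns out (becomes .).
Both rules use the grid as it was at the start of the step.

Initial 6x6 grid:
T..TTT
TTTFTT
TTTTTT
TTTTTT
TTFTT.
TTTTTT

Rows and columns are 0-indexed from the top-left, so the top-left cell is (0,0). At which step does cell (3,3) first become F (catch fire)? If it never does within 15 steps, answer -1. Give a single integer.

Step 1: cell (3,3)='T' (+8 fires, +2 burnt)
Step 2: cell (3,3)='F' (+11 fires, +8 burnt)
  -> target ignites at step 2
Step 3: cell (3,3)='.' (+8 fires, +11 burnt)
Step 4: cell (3,3)='.' (+4 fires, +8 burnt)
Step 5: cell (3,3)='.' (+0 fires, +4 burnt)
  fire out at step 5

2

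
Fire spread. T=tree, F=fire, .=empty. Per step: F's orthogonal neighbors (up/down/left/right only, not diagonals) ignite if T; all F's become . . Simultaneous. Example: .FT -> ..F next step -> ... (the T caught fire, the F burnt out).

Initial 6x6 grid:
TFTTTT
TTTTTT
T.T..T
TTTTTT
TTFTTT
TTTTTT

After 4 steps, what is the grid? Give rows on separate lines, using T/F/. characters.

Step 1: 7 trees catch fire, 2 burn out
  F.FTTT
  TFTTTT
  T.T..T
  TTFTTT
  TF.FTT
  TTFTTT
Step 2: 10 trees catch fire, 7 burn out
  ...FTT
  F.FTTT
  T.F..T
  TF.FTT
  F...FT
  TF.FTT
Step 3: 8 trees catch fire, 10 burn out
  ....FT
  ...FTT
  F....T
  F...FT
  .....F
  F...FT
Step 4: 4 trees catch fire, 8 burn out
  .....F
  ....FT
  .....T
  .....F
  ......
  .....F

.....F
....FT
.....T
.....F
......
.....F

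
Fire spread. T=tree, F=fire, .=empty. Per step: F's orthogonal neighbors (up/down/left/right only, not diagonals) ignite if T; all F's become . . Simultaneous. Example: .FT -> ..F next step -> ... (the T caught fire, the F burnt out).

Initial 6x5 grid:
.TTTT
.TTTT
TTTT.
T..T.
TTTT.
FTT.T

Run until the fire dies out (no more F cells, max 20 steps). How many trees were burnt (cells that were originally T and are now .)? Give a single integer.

Step 1: +2 fires, +1 burnt (F count now 2)
Step 2: +3 fires, +2 burnt (F count now 3)
Step 3: +2 fires, +3 burnt (F count now 2)
Step 4: +2 fires, +2 burnt (F count now 2)
Step 5: +3 fires, +2 burnt (F count now 3)
Step 6: +3 fires, +3 burnt (F count now 3)
Step 7: +2 fires, +3 burnt (F count now 2)
Step 8: +2 fires, +2 burnt (F count now 2)
Step 9: +1 fires, +2 burnt (F count now 1)
Step 10: +0 fires, +1 burnt (F count now 0)
Fire out after step 10
Initially T: 21, now '.': 29
Total burnt (originally-T cells now '.'): 20

Answer: 20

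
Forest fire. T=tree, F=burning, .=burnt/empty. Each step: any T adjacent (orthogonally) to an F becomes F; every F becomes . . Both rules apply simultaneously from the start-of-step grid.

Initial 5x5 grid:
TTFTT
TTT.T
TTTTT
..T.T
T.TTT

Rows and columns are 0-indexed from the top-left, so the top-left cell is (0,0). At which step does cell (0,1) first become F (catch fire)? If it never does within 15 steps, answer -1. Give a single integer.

Step 1: cell (0,1)='F' (+3 fires, +1 burnt)
  -> target ignites at step 1
Step 2: cell (0,1)='.' (+4 fires, +3 burnt)
Step 3: cell (0,1)='.' (+5 fires, +4 burnt)
Step 4: cell (0,1)='.' (+3 fires, +5 burnt)
Step 5: cell (0,1)='.' (+2 fires, +3 burnt)
Step 6: cell (0,1)='.' (+1 fires, +2 burnt)
Step 7: cell (0,1)='.' (+0 fires, +1 burnt)
  fire out at step 7

1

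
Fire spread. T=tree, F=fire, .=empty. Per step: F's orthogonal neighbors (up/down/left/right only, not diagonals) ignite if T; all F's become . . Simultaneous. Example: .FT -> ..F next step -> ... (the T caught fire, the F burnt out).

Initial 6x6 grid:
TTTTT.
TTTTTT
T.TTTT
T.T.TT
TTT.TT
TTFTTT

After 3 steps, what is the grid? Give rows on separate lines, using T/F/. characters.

Step 1: 3 trees catch fire, 1 burn out
  TTTTT.
  TTTTTT
  T.TTTT
  T.T.TT
  TTF.TT
  TF.FTT
Step 2: 4 trees catch fire, 3 burn out
  TTTTT.
  TTTTTT
  T.TTTT
  T.F.TT
  TF..TT
  F...FT
Step 3: 4 trees catch fire, 4 burn out
  TTTTT.
  TTTTTT
  T.FTTT
  T...TT
  F...FT
  .....F

TTTTT.
TTTTTT
T.FTTT
T...TT
F...FT
.....F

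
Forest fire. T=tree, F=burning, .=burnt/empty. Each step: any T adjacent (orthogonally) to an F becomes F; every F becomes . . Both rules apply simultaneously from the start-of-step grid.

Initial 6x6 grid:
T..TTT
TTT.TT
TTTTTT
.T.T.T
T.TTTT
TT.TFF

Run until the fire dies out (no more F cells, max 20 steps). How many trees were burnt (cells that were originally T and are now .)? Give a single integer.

Step 1: +3 fires, +2 burnt (F count now 3)
Step 2: +2 fires, +3 burnt (F count now 2)
Step 3: +3 fires, +2 burnt (F count now 3)
Step 4: +3 fires, +3 burnt (F count now 3)
Step 5: +3 fires, +3 burnt (F count now 3)
Step 6: +3 fires, +3 burnt (F count now 3)
Step 7: +4 fires, +3 burnt (F count now 4)
Step 8: +1 fires, +4 burnt (F count now 1)
Step 9: +1 fires, +1 burnt (F count now 1)
Step 10: +0 fires, +1 burnt (F count now 0)
Fire out after step 10
Initially T: 26, now '.': 33
Total burnt (originally-T cells now '.'): 23

Answer: 23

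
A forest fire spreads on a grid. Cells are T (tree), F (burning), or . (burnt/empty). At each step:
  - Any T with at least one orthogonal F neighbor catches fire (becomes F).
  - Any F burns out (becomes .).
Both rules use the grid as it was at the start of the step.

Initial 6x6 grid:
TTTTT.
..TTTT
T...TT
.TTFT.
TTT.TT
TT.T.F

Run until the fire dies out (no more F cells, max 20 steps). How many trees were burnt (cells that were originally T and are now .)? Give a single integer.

Answer: 21

Derivation:
Step 1: +3 fires, +2 burnt (F count now 3)
Step 2: +4 fires, +3 burnt (F count now 4)
Step 3: +3 fires, +4 burnt (F count now 3)
Step 4: +5 fires, +3 burnt (F count now 5)
Step 5: +3 fires, +5 burnt (F count now 3)
Step 6: +1 fires, +3 burnt (F count now 1)
Step 7: +1 fires, +1 burnt (F count now 1)
Step 8: +1 fires, +1 burnt (F count now 1)
Step 9: +0 fires, +1 burnt (F count now 0)
Fire out after step 9
Initially T: 23, now '.': 34
Total burnt (originally-T cells now '.'): 21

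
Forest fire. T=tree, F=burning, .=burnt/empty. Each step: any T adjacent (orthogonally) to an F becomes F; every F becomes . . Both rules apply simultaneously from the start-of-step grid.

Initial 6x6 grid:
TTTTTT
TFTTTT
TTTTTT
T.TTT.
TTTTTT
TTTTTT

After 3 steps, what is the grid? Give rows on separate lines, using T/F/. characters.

Step 1: 4 trees catch fire, 1 burn out
  TFTTTT
  F.FTTT
  TFTTTT
  T.TTT.
  TTTTTT
  TTTTTT
Step 2: 5 trees catch fire, 4 burn out
  F.FTTT
  ...FTT
  F.FTTT
  T.TTT.
  TTTTTT
  TTTTTT
Step 3: 5 trees catch fire, 5 burn out
  ...FTT
  ....FT
  ...FTT
  F.FTT.
  TTTTTT
  TTTTTT

...FTT
....FT
...FTT
F.FTT.
TTTTTT
TTTTTT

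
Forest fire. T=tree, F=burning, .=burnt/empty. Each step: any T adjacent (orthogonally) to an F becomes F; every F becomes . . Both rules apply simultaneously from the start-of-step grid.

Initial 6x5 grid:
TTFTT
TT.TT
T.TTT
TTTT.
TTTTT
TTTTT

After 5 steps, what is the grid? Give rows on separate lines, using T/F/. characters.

Step 1: 2 trees catch fire, 1 burn out
  TF.FT
  TT.TT
  T.TTT
  TTTT.
  TTTTT
  TTTTT
Step 2: 4 trees catch fire, 2 burn out
  F...F
  TF.FT
  T.TTT
  TTTT.
  TTTTT
  TTTTT
Step 3: 3 trees catch fire, 4 burn out
  .....
  F...F
  T.TFT
  TTTT.
  TTTTT
  TTTTT
Step 4: 4 trees catch fire, 3 burn out
  .....
  .....
  F.F.F
  TTTF.
  TTTTT
  TTTTT
Step 5: 3 trees catch fire, 4 burn out
  .....
  .....
  .....
  FTF..
  TTTFT
  TTTTT

.....
.....
.....
FTF..
TTTFT
TTTTT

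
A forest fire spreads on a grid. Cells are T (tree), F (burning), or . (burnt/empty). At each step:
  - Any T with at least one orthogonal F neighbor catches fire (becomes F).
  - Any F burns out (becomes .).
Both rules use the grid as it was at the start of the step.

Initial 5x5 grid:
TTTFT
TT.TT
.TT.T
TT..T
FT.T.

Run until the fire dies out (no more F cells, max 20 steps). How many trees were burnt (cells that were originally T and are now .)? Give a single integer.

Step 1: +5 fires, +2 burnt (F count now 5)
Step 2: +3 fires, +5 burnt (F count now 3)
Step 3: +4 fires, +3 burnt (F count now 4)
Step 4: +3 fires, +4 burnt (F count now 3)
Step 5: +0 fires, +3 burnt (F count now 0)
Fire out after step 5
Initially T: 16, now '.': 24
Total burnt (originally-T cells now '.'): 15

Answer: 15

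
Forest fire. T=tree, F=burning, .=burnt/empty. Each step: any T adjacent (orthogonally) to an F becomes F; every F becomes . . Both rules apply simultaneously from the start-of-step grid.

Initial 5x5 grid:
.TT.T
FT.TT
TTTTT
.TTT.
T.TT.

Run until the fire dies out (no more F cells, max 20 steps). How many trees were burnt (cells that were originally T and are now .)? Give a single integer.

Step 1: +2 fires, +1 burnt (F count now 2)
Step 2: +2 fires, +2 burnt (F count now 2)
Step 3: +3 fires, +2 burnt (F count now 3)
Step 4: +2 fires, +3 burnt (F count now 2)
Step 5: +4 fires, +2 burnt (F count now 4)
Step 6: +2 fires, +4 burnt (F count now 2)
Step 7: +1 fires, +2 burnt (F count now 1)
Step 8: +0 fires, +1 burnt (F count now 0)
Fire out after step 8
Initially T: 17, now '.': 24
Total burnt (originally-T cells now '.'): 16

Answer: 16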